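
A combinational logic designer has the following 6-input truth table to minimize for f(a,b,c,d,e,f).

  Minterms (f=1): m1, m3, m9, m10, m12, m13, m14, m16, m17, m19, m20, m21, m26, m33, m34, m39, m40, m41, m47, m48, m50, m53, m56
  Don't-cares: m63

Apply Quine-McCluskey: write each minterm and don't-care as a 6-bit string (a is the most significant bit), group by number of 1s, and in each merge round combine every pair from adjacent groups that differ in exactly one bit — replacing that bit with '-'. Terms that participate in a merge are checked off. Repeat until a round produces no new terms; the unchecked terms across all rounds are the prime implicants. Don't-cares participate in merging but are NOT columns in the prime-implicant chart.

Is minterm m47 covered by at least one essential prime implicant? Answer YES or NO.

Round 0: 000001✓ 000011✓ 001001✓ 001010✓ 001100✓ 001101✓ 001110✓ 010000✓ 010001✓ 010011✓ 010100✓ 010101✓ 011010✓ 100001✓ 100010✓ 100111✓ 101000✓ 101001✓ 101111✓ 110000✓ 110010✓ 110101✓ 111000✓ 111111✓
Round 1: -00001✓ -01001✓ -10000 -10101 0-0001✓ 0-0011✓ 0-1010 00-001✓ 0000-1✓ 001-01 001-10 0011-0 00110- 010-00✓ 010-01✓ 0100-1✓ 01000-✓ 01010-✓ 1-0010 1-1000 1-1111 10-001✓ 10-111 10100- 11-000 1100-0
Round 2: -0-001 0-00-1 010-0-
PIs = {-0-001, -10000, -10101, 0-00-1, 0-1010, 001-01, 001-10, 0011-0, 00110-, 010-0-, 1-0010, 1-1000, 1-1111, 10-111, 10100-, 11-000, 1100-0}
Coverage chart:
  m1: -0-001,0-00-1
  m3: 0-00-1 ←essential
  m9: -0-001,001-01
  m10: 0-1010,001-10
  m12: 0011-0,00110-
  m13: 001-01,00110-
  m14: 001-10,0011-0
  m16: -10000,010-0-
  m17: 0-00-1,010-0-
  m19: 0-00-1 ←essential
  m20: 010-0- ←essential
  m21: -10101,010-0-
  m26: 0-1010 ←essential
  m33: -0-001 ←essential
  m34: 1-0010 ←essential
  m39: 10-111 ←essential
  m40: 1-1000,10100-
  m41: -0-001,10100-
  m47: 1-1111,10-111
  m48: -10000,11-000,1100-0
  m50: 1-0010,1100-0
  m53: -10101 ←essential
  m56: 1-1000,11-000
Essential: -0-001, -10101, 0-00-1, 0-1010, 010-0-, 1-0010, 10-111

YES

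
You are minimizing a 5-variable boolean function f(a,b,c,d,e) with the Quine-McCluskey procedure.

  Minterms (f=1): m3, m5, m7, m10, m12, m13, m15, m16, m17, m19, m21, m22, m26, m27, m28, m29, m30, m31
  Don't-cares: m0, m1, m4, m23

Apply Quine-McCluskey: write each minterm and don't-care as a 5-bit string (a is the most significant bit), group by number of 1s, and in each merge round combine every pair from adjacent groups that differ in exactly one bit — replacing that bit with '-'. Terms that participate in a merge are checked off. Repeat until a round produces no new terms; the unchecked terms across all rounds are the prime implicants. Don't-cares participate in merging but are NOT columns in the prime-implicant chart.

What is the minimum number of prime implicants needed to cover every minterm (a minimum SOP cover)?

7

[col 0] 00000*, 00001*, 00011*, 00100*, 00101*, 00111*, 01010*, 01100*, 01101*, 01111*, 10000*, 10001*, 10011*, 10101*, 10110*, 10111*, 11010*, 11011*, 11100*, 11101*, 11110*, 11111*
[col 1] -0000*, -0001*, -0011*, -0101*, -0111*, -1010, -1100*, -1101*, -1111*, 0-100*, 0-101*, 0-111*, 00-00*, 00-01*, 00-11*, 000-1*, 0000-*, 001-1*, 0010-*, 011-1*, 0110-*, 1-011*, 1-101*, 1-110*, 1-111*, 10-01*, 10-11*, 100-1*, 1000-*, 101-1*, 1011-*, 11-10*, 11-11*, 1101-*, 111-0*, 111-1*, 1110-*, 1111-*
[col 2] --101*, --111*, -0-01*, -0-11*, -00-1*, -000-, -01-1*, -11-1*, -110-, 0-1-1*, 0-10-, 00--1*, 00-0-, 1--11, 1-1-1*, 1-11-, 10--1*, 11-1-, 111--
[col 3] --1-1, -0--1
Prime implicants: --1-1, -0--1, -000-, -1010, -110-, 0-10-, 00-0-, 1--11, 1-11-, 11-1-, 111--
PI chart (minterm → PIs covering it):
  3 | -0--1  (sole → essential)
  5 | --1-1,-0--1,0-10-,00-0-
  7 | --1-1,-0--1
  10 | -1010  (sole → essential)
  12 | -110-,0-10-
  13 | --1-1,-110-,0-10-
  15 | --1-1  (sole → essential)
  16 | -000-  (sole → essential)
  17 | -0--1,-000-
  19 | -0--1,1--11
  21 | --1-1,-0--1
  22 | 1-11-  (sole → essential)
  26 | -1010,11-1-
  27 | 1--11,11-1-
  28 | -110-,111--
  29 | --1-1,-110-,111--
  30 | 1-11-,11-1-,111--
  31 | --1-1,1--11,1-11-,11-1-,111--
Essential prime implicants: --1-1, -0--1, -000-, -1010, 1-11-
Petrick residual → -110-, 1--11
Minimum SOP uses 7 PIs: ce + b'e + b'c'd' + bc'de' + bcd' + ade + acd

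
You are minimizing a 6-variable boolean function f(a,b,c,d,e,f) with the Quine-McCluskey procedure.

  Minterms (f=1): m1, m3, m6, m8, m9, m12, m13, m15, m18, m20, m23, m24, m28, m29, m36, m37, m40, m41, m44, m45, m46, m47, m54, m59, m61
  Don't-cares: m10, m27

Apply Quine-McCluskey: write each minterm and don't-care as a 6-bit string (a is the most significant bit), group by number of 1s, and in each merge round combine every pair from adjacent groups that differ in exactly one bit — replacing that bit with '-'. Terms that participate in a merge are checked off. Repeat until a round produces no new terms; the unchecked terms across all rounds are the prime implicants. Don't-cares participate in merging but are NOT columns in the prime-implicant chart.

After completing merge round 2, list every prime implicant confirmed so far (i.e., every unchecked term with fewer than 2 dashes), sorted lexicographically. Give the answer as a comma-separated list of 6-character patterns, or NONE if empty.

-11011, 00-001, 0000-1, 000110, 0010-0, 01-100, 010010, 010111, 110110

Round 0: 000001✓ 000011✓ 000110 001000✓ 001001✓ 001010✓ 001100✓ 001101✓ 001111✓ 010010 010100✓ 010111 011000✓ 011011✓ 011100✓ 011101✓ 100100✓ 100101✓ 101000✓ 101001✓ 101100✓ 101101✓ 101110✓ 101111✓ 110110 111011✓ 111101✓
Round 1: -01000✓ -01001✓ -01100✓ -01101✓ -01111✓ -11011 -11101✓ 0-1000✓ 0-1100✓ 0-1101✓ 00-001 0000-1 001-00✓ 001-01✓ 0010-0 00100-✓ 0011-1✓ 00110-✓ 01-100 011-00✓ 01110-✓ 1-1101✓ 10-100✓ 10-101✓ 10010-✓ 101-00✓ 101-01✓ 10100-✓ 1011-0✓ 1011-1✓ 10110-✓ 10111-✓
Round 2: --1101 -01-00✓ -01-01✓ -0100-✓ -011-1 -0110-✓ 0-1-00 0-110- 001-0-✓ 10-10- 101-0-✓ 1011--
Round 3: -01-0-
PIs = {--1101, -01-0-, -011-1, -11011, 0-1-00, 0-110-, 00-001, 0000-1, 000110, 0010-0, 01-100, 010010, 010111, 10-10-, 1011--, 110110}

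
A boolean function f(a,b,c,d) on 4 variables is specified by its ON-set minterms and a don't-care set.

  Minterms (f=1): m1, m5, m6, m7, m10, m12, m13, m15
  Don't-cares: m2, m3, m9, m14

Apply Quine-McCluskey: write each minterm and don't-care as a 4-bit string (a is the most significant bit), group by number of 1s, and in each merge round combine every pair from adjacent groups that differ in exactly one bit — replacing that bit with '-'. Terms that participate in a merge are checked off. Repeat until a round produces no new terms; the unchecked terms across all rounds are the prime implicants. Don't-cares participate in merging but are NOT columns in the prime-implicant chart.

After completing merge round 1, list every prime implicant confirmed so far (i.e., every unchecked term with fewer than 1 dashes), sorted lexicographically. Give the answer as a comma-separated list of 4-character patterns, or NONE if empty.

Round 0: 0001✓ 0010✓ 0011✓ 0101✓ 0110✓ 0111✓ 1001✓ 1010✓ 1100✓ 1101✓ 1110✓ 1111✓
Round 1: -001✓ -010✓ -101✓ -110✓ -111✓ 0-01✓ 0-10✓ 0-11✓ 00-1✓ 001-✓ 01-1✓ 011-✓ 1-01✓ 1-10✓ 11-0✓ 11-1✓ 110-✓ 111-✓
Round 2: --01 --10 -1-1 -11- 0--1 0-1- 11--
PIs = {--01, --10, -1-1, -11-, 0--1, 0-1-, 11--}

NONE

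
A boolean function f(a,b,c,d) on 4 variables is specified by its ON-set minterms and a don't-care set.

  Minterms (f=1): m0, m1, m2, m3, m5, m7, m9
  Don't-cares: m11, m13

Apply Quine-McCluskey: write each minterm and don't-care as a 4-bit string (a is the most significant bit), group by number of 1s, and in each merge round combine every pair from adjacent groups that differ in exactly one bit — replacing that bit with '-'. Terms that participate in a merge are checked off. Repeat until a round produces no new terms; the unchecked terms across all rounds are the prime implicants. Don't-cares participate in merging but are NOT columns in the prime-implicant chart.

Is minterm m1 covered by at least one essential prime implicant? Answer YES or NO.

YES

size-2^0 implicants → 0000(✓)  0001(✓)  0010(✓)  0011(✓)  0101(✓)  0111(✓)  1001(✓)  1011(✓)  1101(✓)
size-2^1 implicants → -001(✓)  -011(✓)  -101(✓)  0-01(✓)  0-11(✓)  00-0(✓)  00-1(✓)  000-(✓)  001-(✓)  01-1(✓)  1-01(✓)  10-1(✓)
size-2^2 implicants → --01  -0-1  0--1  00--
Unchecked terms (primes): --01, -0-1, 0--1, 00--
Minterm coverage:
  m0 ⊆ 00-- [E]
  m1 ⊆ --01,-0-1,0--1,00--
  m2 ⊆ 00-- [E]
  m3 ⊆ -0-1,0--1,00--
  m5 ⊆ --01,0--1
  m7 ⊆ 0--1 [E]
  m9 ⊆ --01,-0-1
E = {0--1, 00--}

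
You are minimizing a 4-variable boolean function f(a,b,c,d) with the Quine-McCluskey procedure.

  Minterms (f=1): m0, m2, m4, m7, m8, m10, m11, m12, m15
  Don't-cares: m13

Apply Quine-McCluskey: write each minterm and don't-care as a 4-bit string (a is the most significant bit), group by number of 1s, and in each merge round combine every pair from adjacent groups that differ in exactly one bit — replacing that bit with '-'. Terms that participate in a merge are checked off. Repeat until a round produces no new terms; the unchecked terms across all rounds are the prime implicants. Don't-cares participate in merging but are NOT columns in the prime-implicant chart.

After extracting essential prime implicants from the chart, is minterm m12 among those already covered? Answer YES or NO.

[col 0] 0000*, 0010*, 0100*, 0111*, 1000*, 1010*, 1011*, 1100*, 1101*, 1111*
[col 1] -000*, -010*, -100*, -111, 0-00*, 00-0*, 1-00*, 1-11, 10-0*, 101-, 11-1, 110-
[col 2] --00, -0-0
Prime implicants: --00, -0-0, -111, 1-11, 101-, 11-1, 110-
PI chart (minterm → PIs covering it):
  0 | --00,-0-0
  2 | -0-0  (sole → essential)
  4 | --00  (sole → essential)
  7 | -111  (sole → essential)
  8 | --00,-0-0
  10 | -0-0,101-
  11 | 1-11,101-
  12 | --00,110-
  15 | -111,1-11,11-1
Essential prime implicants: --00, -0-0, -111

YES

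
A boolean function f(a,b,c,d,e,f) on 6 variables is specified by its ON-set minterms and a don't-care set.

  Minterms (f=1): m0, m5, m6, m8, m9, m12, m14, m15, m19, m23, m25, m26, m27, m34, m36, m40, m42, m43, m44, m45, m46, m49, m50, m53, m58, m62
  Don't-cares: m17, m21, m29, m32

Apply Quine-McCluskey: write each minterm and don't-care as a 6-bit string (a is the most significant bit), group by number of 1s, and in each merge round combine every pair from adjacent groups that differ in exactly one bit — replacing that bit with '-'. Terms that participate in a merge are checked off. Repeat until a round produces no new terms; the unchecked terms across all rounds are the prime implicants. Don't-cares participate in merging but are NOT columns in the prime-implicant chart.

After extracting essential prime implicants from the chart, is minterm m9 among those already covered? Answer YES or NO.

Round 0: 000000✓ 000101✓ 000110✓ 001000✓ 001001✓ 001100✓ 001110✓ 001111✓ 010001✓ 010011✓ 010101✓ 010111✓ 011001✓ 011010✓ 011011✓ 011101✓ 100000✓ 100010✓ 100100✓ 101000✓ 101010✓ 101011✓ 101100✓ 101101✓ 101110✓ 110001✓ 110010✓ 110101✓ 111010✓ 111110✓
Round 1: -00000✓ -01000✓ -01100✓ -01110✓ -10001✓ -10101✓ -11010 0-0101 0-1001 00-000✓ 00-110 001-00✓ 00100- 0011-0✓ 00111- 01-001✓ 01-011✓ 01-101✓ 010-01✓ 010-11✓ 0100-1✓ 0101-1✓ 011-01✓ 0110-1✓ 01101- 1-0010✓ 1-1010✓ 1-1110✓ 10-000✓ 10-010✓ 10-100✓ 100-00✓ 1000-0✓ 101-00✓ 101-10✓ 1010-0✓ 10101- 1011-0✓ 10110- 11-010✓ 110-01✓ 111-10✓
Round 2: -0-000 -01-00 -011-0 -10-01 01--01 01-0-1 010--1 1--010 1-1-10 10--00 10-0-0 101--0
PIs = {-0-000, -01-00, -011-0, -10-01, -11010, 0-0101, 0-1001, 00-110, 00100-, 00111-, 01--01, 01-0-1, 010--1, 01101-, 1--010, 1-1-10, 10--00, 10-0-0, 101--0, 10101-, 10110-}
Coverage chart:
  m0: -0-000 ←essential
  m5: 0-0101 ←essential
  m6: 00-110 ←essential
  m8: -0-000,-01-00,00100-
  m9: 0-1001,00100-
  m12: -01-00,-011-0
  m14: -011-0,00-110,00111-
  m15: 00111- ←essential
  m19: 01-0-1,010--1
  m23: 010--1 ←essential
  m25: 0-1001,01--01,01-0-1
  m26: -11010,01101-
  m27: 01-0-1,01101-
  m34: 1--010,10-0-0
  m36: 10--00 ←essential
  m40: -0-000,-01-00,10--00,10-0-0,101--0
  m42: 1--010,1-1-10,10-0-0,101--0,10101-
  m43: 10101- ←essential
  m44: -01-00,-011-0,10--00,101--0,10110-
  m45: 10110- ←essential
  m46: -011-0,1-1-10,101--0
  m49: -10-01 ←essential
  m50: 1--010 ←essential
  m53: -10-01 ←essential
  m58: -11010,1--010,1-1-10
  m62: 1-1-10 ←essential
Essential: -0-000, -10-01, 0-0101, 00-110, 00111-, 010--1, 1--010, 1-1-10, 10--00, 10101-, 10110-

NO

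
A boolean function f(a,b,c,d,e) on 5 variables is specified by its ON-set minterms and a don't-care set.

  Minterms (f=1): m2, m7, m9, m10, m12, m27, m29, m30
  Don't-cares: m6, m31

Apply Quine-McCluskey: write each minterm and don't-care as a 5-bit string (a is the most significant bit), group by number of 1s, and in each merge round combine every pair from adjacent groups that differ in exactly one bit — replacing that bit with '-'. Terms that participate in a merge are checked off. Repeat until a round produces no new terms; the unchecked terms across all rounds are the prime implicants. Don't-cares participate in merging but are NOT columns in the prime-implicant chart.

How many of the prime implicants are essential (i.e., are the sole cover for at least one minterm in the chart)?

7

Round 0: 00010✓ 00110✓ 00111✓ 01001 01010✓ 01100 11011✓ 11101✓ 11110✓ 11111✓
Round 1: 0-010 00-10 0011- 11-11 111-1 1111-
PIs = {0-010, 00-10, 0011-, 01001, 01100, 11-11, 111-1, 1111-}
Coverage chart:
  m2: 0-010,00-10
  m7: 0011- ←essential
  m9: 01001 ←essential
  m10: 0-010 ←essential
  m12: 01100 ←essential
  m27: 11-11 ←essential
  m29: 111-1 ←essential
  m30: 1111- ←essential
Essential: 0-010, 0011-, 01001, 01100, 11-11, 111-1, 1111-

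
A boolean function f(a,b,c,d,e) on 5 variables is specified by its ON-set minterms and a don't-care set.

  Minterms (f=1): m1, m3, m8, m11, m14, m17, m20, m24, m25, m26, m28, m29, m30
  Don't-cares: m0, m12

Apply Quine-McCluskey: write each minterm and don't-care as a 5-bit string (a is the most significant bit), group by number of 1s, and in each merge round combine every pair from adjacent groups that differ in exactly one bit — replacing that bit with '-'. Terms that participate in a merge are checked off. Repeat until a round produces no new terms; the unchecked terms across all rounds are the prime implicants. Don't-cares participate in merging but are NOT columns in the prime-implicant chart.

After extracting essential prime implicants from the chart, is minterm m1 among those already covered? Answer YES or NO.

NO

[col 0] 00000*, 00001*, 00011*, 01000*, 01011*, 01100*, 01110*, 10001*, 10100*, 11000*, 11001*, 11010*, 11100*, 11101*, 11110*
[col 1] -0001, -1000*, -1100*, -1110*, 0-000, 0-011, 000-1, 0000-, 01-00*, 011-0*, 1-001, 1-100, 11-00*, 11-01*, 11-10*, 110-0*, 1100-*, 111-0*, 1110-*
[col 2] -1-00, -11-0, 11--0, 11-0-
Prime implicants: -0001, -1-00, -11-0, 0-000, 0-011, 000-1, 0000-, 1-001, 1-100, 11--0, 11-0-
PI chart (minterm → PIs covering it):
  1 | -0001,000-1,0000-
  3 | 0-011,000-1
  8 | -1-00,0-000
  11 | 0-011  (sole → essential)
  14 | -11-0  (sole → essential)
  17 | -0001,1-001
  20 | 1-100  (sole → essential)
  24 | -1-00,11--0,11-0-
  25 | 1-001,11-0-
  26 | 11--0  (sole → essential)
  28 | -1-00,-11-0,1-100,11--0,11-0-
  29 | 11-0-  (sole → essential)
  30 | -11-0,11--0
Essential prime implicants: -11-0, 0-011, 1-100, 11--0, 11-0-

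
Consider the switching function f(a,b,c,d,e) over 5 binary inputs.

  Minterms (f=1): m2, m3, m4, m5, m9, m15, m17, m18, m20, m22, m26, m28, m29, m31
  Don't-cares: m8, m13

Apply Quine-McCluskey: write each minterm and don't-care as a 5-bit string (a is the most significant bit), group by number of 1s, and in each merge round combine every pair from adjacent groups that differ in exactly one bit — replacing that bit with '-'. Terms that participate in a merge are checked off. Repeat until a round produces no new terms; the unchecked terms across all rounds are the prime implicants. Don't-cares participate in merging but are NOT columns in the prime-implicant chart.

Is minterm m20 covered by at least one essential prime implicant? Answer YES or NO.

Round 0: 00010✓ 00011✓ 00100✓ 00101✓ 01000✓ 01001✓ 01101✓ 01111✓ 10001 10010✓ 10100✓ 10110✓ 11010✓ 11100✓ 11101✓ 11111✓
Round 1: -0010 -0100 -1101✓ -1111✓ 0-101 0001- 0010- 01-01 0100- 011-1✓ 1-010 1-100 10-10 101-0 111-1✓ 1110-
Round 2: -11-1
PIs = {-0010, -0100, -11-1, 0-101, 0001-, 0010-, 01-01, 0100-, 1-010, 1-100, 10-10, 10001, 101-0, 1110-}
Coverage chart:
  m2: -0010,0001-
  m3: 0001- ←essential
  m4: -0100,0010-
  m5: 0-101,0010-
  m9: 01-01,0100-
  m15: -11-1 ←essential
  m17: 10001 ←essential
  m18: -0010,1-010,10-10
  m20: -0100,1-100,101-0
  m22: 10-10,101-0
  m26: 1-010 ←essential
  m28: 1-100,1110-
  m29: -11-1,1110-
  m31: -11-1 ←essential
Essential: -11-1, 0001-, 1-010, 10001

NO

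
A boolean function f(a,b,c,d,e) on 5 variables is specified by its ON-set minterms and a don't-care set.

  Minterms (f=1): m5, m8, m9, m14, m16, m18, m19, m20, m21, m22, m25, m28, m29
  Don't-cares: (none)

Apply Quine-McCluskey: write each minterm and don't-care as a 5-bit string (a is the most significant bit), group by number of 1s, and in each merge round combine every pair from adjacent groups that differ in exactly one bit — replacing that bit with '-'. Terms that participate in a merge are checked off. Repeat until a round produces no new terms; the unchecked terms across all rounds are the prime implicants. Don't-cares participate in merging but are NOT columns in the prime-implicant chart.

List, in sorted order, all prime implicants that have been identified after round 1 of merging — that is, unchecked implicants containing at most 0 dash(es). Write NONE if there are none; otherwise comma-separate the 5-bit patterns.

Round 0: 00101✓ 01000✓ 01001✓ 01110 10000✓ 10010✓ 10011✓ 10100✓ 10101✓ 10110✓ 11001✓ 11100✓ 11101✓
Round 1: -0101 -1001 0100- 1-100✓ 1-101✓ 10-00✓ 10-10✓ 100-0✓ 1001- 101-0✓ 1010-✓ 11-01 1110-✓
Round 2: 1-10- 10--0
PIs = {-0101, -1001, 0100-, 01110, 1-10-, 10--0, 1001-, 11-01}

01110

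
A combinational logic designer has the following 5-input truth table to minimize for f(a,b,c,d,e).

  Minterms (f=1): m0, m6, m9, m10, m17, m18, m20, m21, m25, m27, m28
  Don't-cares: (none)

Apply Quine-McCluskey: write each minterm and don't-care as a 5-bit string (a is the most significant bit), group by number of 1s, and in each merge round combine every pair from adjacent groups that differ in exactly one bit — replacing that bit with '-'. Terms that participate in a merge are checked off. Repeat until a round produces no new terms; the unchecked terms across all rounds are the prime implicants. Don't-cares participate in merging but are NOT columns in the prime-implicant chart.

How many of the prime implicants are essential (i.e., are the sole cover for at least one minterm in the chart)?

size-2^0 implicants → 00000  00110  01001(✓)  01010  10001(✓)  10010  10100(✓)  10101(✓)  11001(✓)  11011(✓)  11100(✓)
size-2^1 implicants → -1001  1-001  1-100  10-01  1010-  110-1
Unchecked terms (primes): -1001, 00000, 00110, 01010, 1-001, 1-100, 10-01, 10010, 1010-, 110-1
Minterm coverage:
  m0 ⊆ 00000 [E]
  m6 ⊆ 00110 [E]
  m9 ⊆ -1001 [E]
  m10 ⊆ 01010 [E]
  m17 ⊆ 1-001,10-01
  m18 ⊆ 10010 [E]
  m20 ⊆ 1-100,1010-
  m21 ⊆ 10-01,1010-
  m25 ⊆ -1001,1-001,110-1
  m27 ⊆ 110-1 [E]
  m28 ⊆ 1-100 [E]
E = {-1001, 00000, 00110, 01010, 1-100, 10010, 110-1}

7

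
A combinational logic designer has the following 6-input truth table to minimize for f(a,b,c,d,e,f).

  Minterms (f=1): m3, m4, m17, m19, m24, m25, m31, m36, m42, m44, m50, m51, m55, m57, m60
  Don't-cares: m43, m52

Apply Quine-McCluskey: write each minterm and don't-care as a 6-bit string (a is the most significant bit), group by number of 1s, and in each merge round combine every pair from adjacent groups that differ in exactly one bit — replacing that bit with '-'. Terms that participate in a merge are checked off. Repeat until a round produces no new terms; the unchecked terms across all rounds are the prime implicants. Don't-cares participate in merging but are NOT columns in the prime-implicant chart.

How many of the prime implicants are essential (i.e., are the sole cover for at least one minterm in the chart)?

9

size-2^0 implicants → 000011(✓)  000100(✓)  010001(✓)  010011(✓)  011000(✓)  011001(✓)  011111  100100(✓)  101010(✓)  101011(✓)  101100(✓)  110010(✓)  110011(✓)  110100(✓)  110111(✓)  111001(✓)  111100(✓)
size-2^1 implicants → -00100  -10011  -11001  0-0011  01-001  0100-1  01100-  1-0100(✓)  1-1100(✓)  10-100(✓)  10101-  11-100(✓)  110-11  11001-
size-2^2 implicants → 1--100
Unchecked terms (primes): -00100, -10011, -11001, 0-0011, 01-001, 0100-1, 01100-, 011111, 1--100, 10101-, 110-11, 11001-
Minterm coverage:
  m3 ⊆ 0-0011 [E]
  m4 ⊆ -00100 [E]
  m17 ⊆ 01-001,0100-1
  m19 ⊆ -10011,0-0011,0100-1
  m24 ⊆ 01100- [E]
  m25 ⊆ -11001,01-001,01100-
  m31 ⊆ 011111 [E]
  m36 ⊆ -00100,1--100
  m42 ⊆ 10101- [E]
  m44 ⊆ 1--100 [E]
  m50 ⊆ 11001- [E]
  m51 ⊆ -10011,110-11,11001-
  m55 ⊆ 110-11 [E]
  m57 ⊆ -11001 [E]
  m60 ⊆ 1--100 [E]
E = {-00100, -11001, 0-0011, 01100-, 011111, 1--100, 10101-, 110-11, 11001-}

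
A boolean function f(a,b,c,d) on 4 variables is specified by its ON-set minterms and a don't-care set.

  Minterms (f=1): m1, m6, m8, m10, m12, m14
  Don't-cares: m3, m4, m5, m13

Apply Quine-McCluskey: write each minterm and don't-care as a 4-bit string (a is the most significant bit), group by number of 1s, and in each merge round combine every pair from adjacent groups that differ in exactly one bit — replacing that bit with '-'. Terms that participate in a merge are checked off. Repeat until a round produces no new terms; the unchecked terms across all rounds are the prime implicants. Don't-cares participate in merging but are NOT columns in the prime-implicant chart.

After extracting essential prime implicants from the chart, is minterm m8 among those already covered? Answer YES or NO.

size-2^0 implicants → 0001(✓)  0011(✓)  0100(✓)  0101(✓)  0110(✓)  1000(✓)  1010(✓)  1100(✓)  1101(✓)  1110(✓)
size-2^1 implicants → -100(✓)  -101(✓)  -110(✓)  0-01  00-1  01-0(✓)  010-(✓)  1-00(✓)  1-10(✓)  10-0(✓)  11-0(✓)  110-(✓)
size-2^2 implicants → -1-0  -10-  1--0
Unchecked terms (primes): -1-0, -10-, 0-01, 00-1, 1--0
Minterm coverage:
  m1 ⊆ 0-01,00-1
  m6 ⊆ -1-0 [E]
  m8 ⊆ 1--0 [E]
  m10 ⊆ 1--0 [E]
  m12 ⊆ -1-0,-10-,1--0
  m14 ⊆ -1-0,1--0
E = {-1-0, 1--0}

YES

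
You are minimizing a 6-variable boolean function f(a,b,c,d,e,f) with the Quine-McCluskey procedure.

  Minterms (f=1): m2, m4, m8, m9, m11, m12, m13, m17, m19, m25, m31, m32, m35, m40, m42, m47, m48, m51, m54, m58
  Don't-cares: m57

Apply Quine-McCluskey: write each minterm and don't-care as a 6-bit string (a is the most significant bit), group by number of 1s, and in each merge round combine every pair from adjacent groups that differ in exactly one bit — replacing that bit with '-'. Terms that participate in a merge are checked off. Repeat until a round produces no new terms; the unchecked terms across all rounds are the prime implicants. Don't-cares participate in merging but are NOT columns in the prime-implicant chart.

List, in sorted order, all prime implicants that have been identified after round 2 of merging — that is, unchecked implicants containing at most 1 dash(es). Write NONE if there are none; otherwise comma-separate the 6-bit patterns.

[col 0] 000010, 000100*, 001000*, 001001*, 001011*, 001100*, 001101*, 010001*, 010011*, 011001*, 011111, 100000*, 100011*, 101000*, 101010*, 101111, 110000*, 110011*, 110110, 111001*, 111010*
[col 1] -01000, -10011, -11001, 0-1001, 00-100, 001-00*, 001-01*, 0010-1, 00100-*, 00110-*, 01-001, 0100-1, 1-0000, 1-0011, 1-1010, 10-000, 1010-0
[col 2] 001-0-
Prime implicants: -01000, -10011, -11001, 0-1001, 00-100, 000010, 001-0-, 0010-1, 01-001, 0100-1, 011111, 1-0000, 1-0011, 1-1010, 10-000, 1010-0, 101111, 110110

-01000, -10011, -11001, 0-1001, 00-100, 000010, 0010-1, 01-001, 0100-1, 011111, 1-0000, 1-0011, 1-1010, 10-000, 1010-0, 101111, 110110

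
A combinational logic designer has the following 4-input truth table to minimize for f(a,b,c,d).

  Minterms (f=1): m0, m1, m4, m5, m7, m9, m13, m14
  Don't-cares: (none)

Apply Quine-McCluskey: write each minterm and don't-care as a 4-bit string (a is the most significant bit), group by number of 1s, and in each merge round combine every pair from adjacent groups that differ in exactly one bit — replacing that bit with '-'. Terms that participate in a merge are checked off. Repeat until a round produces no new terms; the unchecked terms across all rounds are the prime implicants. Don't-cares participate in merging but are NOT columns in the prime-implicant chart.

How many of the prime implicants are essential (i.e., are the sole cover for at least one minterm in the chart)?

Round 0: 0000✓ 0001✓ 0100✓ 0101✓ 0111✓ 1001✓ 1101✓ 1110
Round 1: -001✓ -101✓ 0-00✓ 0-01✓ 000-✓ 01-1 010-✓ 1-01✓
Round 2: --01 0-0-
PIs = {--01, 0-0-, 01-1, 1110}
Coverage chart:
  m0: 0-0- ←essential
  m1: --01,0-0-
  m4: 0-0- ←essential
  m5: --01,0-0-,01-1
  m7: 01-1 ←essential
  m9: --01 ←essential
  m13: --01 ←essential
  m14: 1110 ←essential
Essential: --01, 0-0-, 01-1, 1110

4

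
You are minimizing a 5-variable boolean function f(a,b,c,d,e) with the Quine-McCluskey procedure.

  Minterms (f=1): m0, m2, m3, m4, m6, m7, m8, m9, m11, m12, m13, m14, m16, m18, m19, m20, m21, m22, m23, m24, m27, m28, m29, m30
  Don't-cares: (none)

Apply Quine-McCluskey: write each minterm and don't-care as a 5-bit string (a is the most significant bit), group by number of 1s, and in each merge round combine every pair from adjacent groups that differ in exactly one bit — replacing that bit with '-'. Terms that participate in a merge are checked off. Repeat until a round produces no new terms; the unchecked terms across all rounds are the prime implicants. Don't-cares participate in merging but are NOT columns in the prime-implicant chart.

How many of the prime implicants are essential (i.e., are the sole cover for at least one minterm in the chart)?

size-2^0 implicants → 00000(✓)  00010(✓)  00011(✓)  00100(✓)  00110(✓)  00111(✓)  01000(✓)  01001(✓)  01011(✓)  01100(✓)  01101(✓)  01110(✓)  10000(✓)  10010(✓)  10011(✓)  10100(✓)  10101(✓)  10110(✓)  10111(✓)  11000(✓)  11011(✓)  11100(✓)  11101(✓)  11110(✓)
size-2^1 implicants → -0000(✓)  -0010(✓)  -0011(✓)  -0100(✓)  -0110(✓)  -0111(✓)  -1000(✓)  -1011(✓)  -1100(✓)  -1101(✓)  -1110(✓)  0-000(✓)  0-011(✓)  0-100(✓)  0-110(✓)  00-00(✓)  00-10(✓)  00-11(✓)  000-0(✓)  0001-(✓)  001-0(✓)  0011-(✓)  01-00(✓)  01-01(✓)  010-1  0100-(✓)  011-0(✓)  0110-(✓)  1-000(✓)  1-011(✓)  1-100(✓)  1-101(✓)  1-110(✓)  10-00(✓)  10-10(✓)  10-11(✓)  100-0(✓)  1001-(✓)  101-0(✓)  101-1(✓)  1010-(✓)  1011-(✓)  11-00(✓)  111-0(✓)  1110-(✓)
size-2^2 implicants → --000(✓)  --011  --100(✓)  --110(✓)  -0-00(✓)  -0-10(✓)  -0-11(✓)  -00-0(✓)  -001-(✓)  -01-0(✓)  -011-(✓)  -1-00(✓)  -11-0(✓)  -110-  0--00(✓)  0-1-0(✓)  00--0(✓)  00-1-(✓)  01-0-  1--00(✓)  1-1-0(✓)  1-10-  10--0(✓)  10-1-(✓)  101--
size-2^3 implicants → ---00  --1-0  -0--0  -0-1-
Unchecked terms (primes): ---00, --011, --1-0, -0--0, -0-1-, -110-, 01-0-, 010-1, 1-10-, 101--
Minterm coverage:
  m0 ⊆ ---00,-0--0
  m2 ⊆ -0--0,-0-1-
  m3 ⊆ --011,-0-1-
  m4 ⊆ ---00,--1-0,-0--0
  m6 ⊆ --1-0,-0--0,-0-1-
  m7 ⊆ -0-1- [E]
  m8 ⊆ ---00,01-0-
  m9 ⊆ 01-0-,010-1
  m11 ⊆ --011,010-1
  m12 ⊆ ---00,--1-0,-110-,01-0-
  m13 ⊆ -110-,01-0-
  m14 ⊆ --1-0 [E]
  m16 ⊆ ---00,-0--0
  m18 ⊆ -0--0,-0-1-
  m19 ⊆ --011,-0-1-
  m20 ⊆ ---00,--1-0,-0--0,1-10-,101--
  m21 ⊆ 1-10-,101--
  m22 ⊆ --1-0,-0--0,-0-1-,101--
  m23 ⊆ -0-1-,101--
  m24 ⊆ ---00 [E]
  m27 ⊆ --011 [E]
  m28 ⊆ ---00,--1-0,-110-,1-10-
  m29 ⊆ -110-,1-10-
  m30 ⊆ --1-0 [E]
E = {---00, --011, --1-0, -0-1-}

4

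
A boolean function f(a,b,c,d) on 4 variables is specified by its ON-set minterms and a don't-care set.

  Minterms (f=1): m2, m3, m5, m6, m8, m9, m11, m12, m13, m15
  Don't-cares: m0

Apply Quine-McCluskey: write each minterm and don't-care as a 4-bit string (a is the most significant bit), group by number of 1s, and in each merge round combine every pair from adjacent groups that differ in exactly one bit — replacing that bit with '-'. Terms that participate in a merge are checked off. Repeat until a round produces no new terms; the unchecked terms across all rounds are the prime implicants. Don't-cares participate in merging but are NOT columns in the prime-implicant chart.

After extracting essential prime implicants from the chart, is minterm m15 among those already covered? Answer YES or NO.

Round 0: 0000✓ 0010✓ 0011✓ 0101✓ 0110✓ 1000✓ 1001✓ 1011✓ 1100✓ 1101✓ 1111✓
Round 1: -000 -011 -101 0-10 00-0 001- 1-00✓ 1-01✓ 1-11✓ 10-1✓ 100-✓ 11-1✓ 110-✓
Round 2: 1--1 1-0-
PIs = {-000, -011, -101, 0-10, 00-0, 001-, 1--1, 1-0-}
Coverage chart:
  m2: 0-10,00-0,001-
  m3: -011,001-
  m5: -101 ←essential
  m6: 0-10 ←essential
  m8: -000,1-0-
  m9: 1--1,1-0-
  m11: -011,1--1
  m12: 1-0- ←essential
  m13: -101,1--1,1-0-
  m15: 1--1 ←essential
Essential: -101, 0-10, 1--1, 1-0-

YES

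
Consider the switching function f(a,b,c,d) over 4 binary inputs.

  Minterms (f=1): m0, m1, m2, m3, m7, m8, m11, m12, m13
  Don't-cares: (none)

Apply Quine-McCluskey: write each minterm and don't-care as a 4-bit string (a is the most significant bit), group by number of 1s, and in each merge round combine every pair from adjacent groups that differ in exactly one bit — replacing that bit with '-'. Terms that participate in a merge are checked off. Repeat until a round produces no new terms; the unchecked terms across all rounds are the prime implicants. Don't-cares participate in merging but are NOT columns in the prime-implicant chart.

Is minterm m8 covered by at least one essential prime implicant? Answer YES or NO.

NO

[col 0] 0000*, 0001*, 0010*, 0011*, 0111*, 1000*, 1011*, 1100*, 1101*
[col 1] -000, -011, 0-11, 00-0*, 00-1*, 000-*, 001-*, 1-00, 110-
[col 2] 00--
Prime implicants: -000, -011, 0-11, 00--, 1-00, 110-
PI chart (minterm → PIs covering it):
  0 | -000,00--
  1 | 00--  (sole → essential)
  2 | 00--  (sole → essential)
  3 | -011,0-11,00--
  7 | 0-11  (sole → essential)
  8 | -000,1-00
  11 | -011  (sole → essential)
  12 | 1-00,110-
  13 | 110-  (sole → essential)
Essential prime implicants: -011, 0-11, 00--, 110-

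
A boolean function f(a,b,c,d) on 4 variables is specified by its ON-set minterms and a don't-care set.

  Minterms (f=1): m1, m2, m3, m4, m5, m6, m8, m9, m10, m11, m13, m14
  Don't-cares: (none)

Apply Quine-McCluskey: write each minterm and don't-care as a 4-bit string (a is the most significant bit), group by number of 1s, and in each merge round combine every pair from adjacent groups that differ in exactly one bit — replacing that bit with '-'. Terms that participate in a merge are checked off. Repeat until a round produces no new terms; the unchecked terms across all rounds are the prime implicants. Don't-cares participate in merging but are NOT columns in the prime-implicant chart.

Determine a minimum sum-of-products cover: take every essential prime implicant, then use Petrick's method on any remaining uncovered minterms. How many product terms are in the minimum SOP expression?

Round 0: 0001✓ 0010✓ 0011✓ 0100✓ 0101✓ 0110✓ 1000✓ 1001✓ 1010✓ 1011✓ 1101✓ 1110✓
Round 1: -001✓ -010✓ -011✓ -101✓ -110✓ 0-01✓ 0-10✓ 00-1✓ 001-✓ 01-0 010- 1-01✓ 1-10✓ 10-0✓ 10-1✓ 100-✓ 101-✓
Round 2: --01 --10 -0-1 -01- 10--
PIs = {--01, --10, -0-1, -01-, 01-0, 010-, 10--}
Coverage chart:
  m1: --01,-0-1
  m2: --10,-01-
  m3: -0-1,-01-
  m4: 01-0,010-
  m5: --01,010-
  m6: --10,01-0
  m8: 10-- ←essential
  m9: --01,-0-1,10--
  m10: --10,-01-,10--
  m11: -0-1,-01-,10--
  m13: --01 ←essential
  m14: --10 ←essential
Essential: --01, --10, 10--
Petrick residual → -0-1, 01-0
Min cover (5 terms): c'd + cd' + b'd + a'bd' + ab'

5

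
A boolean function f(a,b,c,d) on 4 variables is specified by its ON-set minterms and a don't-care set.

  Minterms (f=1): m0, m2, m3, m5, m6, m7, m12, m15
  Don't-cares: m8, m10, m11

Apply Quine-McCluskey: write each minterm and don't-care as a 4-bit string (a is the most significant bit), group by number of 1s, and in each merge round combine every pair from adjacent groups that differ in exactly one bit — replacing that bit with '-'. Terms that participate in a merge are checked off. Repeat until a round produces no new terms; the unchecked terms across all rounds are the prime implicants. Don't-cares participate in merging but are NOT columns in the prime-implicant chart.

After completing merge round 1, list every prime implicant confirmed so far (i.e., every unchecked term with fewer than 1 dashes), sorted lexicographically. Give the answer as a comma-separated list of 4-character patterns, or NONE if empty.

NONE

size-2^0 implicants → 0000(✓)  0010(✓)  0011(✓)  0101(✓)  0110(✓)  0111(✓)  1000(✓)  1010(✓)  1011(✓)  1100(✓)  1111(✓)
size-2^1 implicants → -000(✓)  -010(✓)  -011(✓)  -111(✓)  0-10(✓)  0-11(✓)  00-0(✓)  001-(✓)  01-1  011-(✓)  1-00  1-11(✓)  10-0(✓)  101-(✓)
size-2^2 implicants → --11  -0-0  -01-  0-1-
Unchecked terms (primes): --11, -0-0, -01-, 0-1-, 01-1, 1-00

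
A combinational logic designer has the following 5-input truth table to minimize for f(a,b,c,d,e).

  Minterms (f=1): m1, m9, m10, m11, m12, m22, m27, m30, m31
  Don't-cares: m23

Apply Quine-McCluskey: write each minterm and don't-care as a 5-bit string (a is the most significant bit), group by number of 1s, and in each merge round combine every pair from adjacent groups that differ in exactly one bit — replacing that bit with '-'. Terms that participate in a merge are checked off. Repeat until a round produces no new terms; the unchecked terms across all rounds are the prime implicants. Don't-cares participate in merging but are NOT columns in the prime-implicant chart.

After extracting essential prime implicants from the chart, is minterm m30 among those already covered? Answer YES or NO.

YES

[col 0] 00001*, 01001*, 01010*, 01011*, 01100, 10110*, 10111*, 11011*, 11110*, 11111*
[col 1] -1011, 0-001, 010-1, 0101-, 1-110*, 1-111*, 1011-*, 11-11, 1111-*
[col 2] 1-11-
Prime implicants: -1011, 0-001, 010-1, 0101-, 01100, 1-11-, 11-11
PI chart (minterm → PIs covering it):
  1 | 0-001  (sole → essential)
  9 | 0-001,010-1
  10 | 0101-  (sole → essential)
  11 | -1011,010-1,0101-
  12 | 01100  (sole → essential)
  22 | 1-11-  (sole → essential)
  27 | -1011,11-11
  30 | 1-11-  (sole → essential)
  31 | 1-11-,11-11
Essential prime implicants: 0-001, 0101-, 01100, 1-11-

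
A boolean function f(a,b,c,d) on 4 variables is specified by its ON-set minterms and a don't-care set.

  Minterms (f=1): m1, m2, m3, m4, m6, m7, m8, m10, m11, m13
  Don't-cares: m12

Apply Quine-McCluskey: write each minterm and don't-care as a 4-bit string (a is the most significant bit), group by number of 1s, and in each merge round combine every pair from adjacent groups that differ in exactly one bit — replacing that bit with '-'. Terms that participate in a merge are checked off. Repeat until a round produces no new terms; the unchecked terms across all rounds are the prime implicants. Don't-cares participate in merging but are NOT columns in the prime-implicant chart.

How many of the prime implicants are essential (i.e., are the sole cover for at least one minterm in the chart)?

size-2^0 implicants → 0001(✓)  0010(✓)  0011(✓)  0100(✓)  0110(✓)  0111(✓)  1000(✓)  1010(✓)  1011(✓)  1100(✓)  1101(✓)
size-2^1 implicants → -010(✓)  -011(✓)  -100  0-10(✓)  0-11(✓)  00-1  001-(✓)  01-0  011-(✓)  1-00  10-0  101-(✓)  110-
size-2^2 implicants → -01-  0-1-
Unchecked terms (primes): -01-, -100, 0-1-, 00-1, 01-0, 1-00, 10-0, 110-
Minterm coverage:
  m1 ⊆ 00-1 [E]
  m2 ⊆ -01-,0-1-
  m3 ⊆ -01-,0-1-,00-1
  m4 ⊆ -100,01-0
  m6 ⊆ 0-1-,01-0
  m7 ⊆ 0-1- [E]
  m8 ⊆ 1-00,10-0
  m10 ⊆ -01-,10-0
  m11 ⊆ -01- [E]
  m13 ⊆ 110- [E]
E = {-01-, 0-1-, 00-1, 110-}

4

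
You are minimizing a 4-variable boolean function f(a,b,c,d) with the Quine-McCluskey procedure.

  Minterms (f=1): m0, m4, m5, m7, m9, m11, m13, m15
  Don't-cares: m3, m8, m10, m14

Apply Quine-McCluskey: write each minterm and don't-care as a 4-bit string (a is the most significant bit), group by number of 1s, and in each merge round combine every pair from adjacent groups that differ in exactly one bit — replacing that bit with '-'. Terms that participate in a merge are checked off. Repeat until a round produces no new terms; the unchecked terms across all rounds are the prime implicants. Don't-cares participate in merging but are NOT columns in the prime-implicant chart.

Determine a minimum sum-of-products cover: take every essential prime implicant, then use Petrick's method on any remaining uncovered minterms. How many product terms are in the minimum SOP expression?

[col 0] 0000*, 0011*, 0100*, 0101*, 0111*, 1000*, 1001*, 1010*, 1011*, 1101*, 1110*, 1111*
[col 1] -000, -011*, -101*, -111*, 0-00, 0-11*, 01-1*, 010-, 1-01*, 1-10*, 1-11*, 10-0*, 10-1*, 100-*, 101-*, 11-1*, 111-*
[col 2] --11, -1-1, 1--1, 1-1-, 10--
Prime implicants: --11, -000, -1-1, 0-00, 010-, 1--1, 1-1-, 10--
PI chart (minterm → PIs covering it):
  0 | -000,0-00
  4 | 0-00,010-
  5 | -1-1,010-
  7 | --11,-1-1
  9 | 1--1,10--
  11 | --11,1--1,1-1-,10--
  13 | -1-1,1--1
  15 | --11,-1-1,1--1,1-1-
(no essential prime implicants)
Petrick residual → -1-1, 0-00, 1--1
Minimum SOP uses 3 PIs: bd + a'c'd' + ad

3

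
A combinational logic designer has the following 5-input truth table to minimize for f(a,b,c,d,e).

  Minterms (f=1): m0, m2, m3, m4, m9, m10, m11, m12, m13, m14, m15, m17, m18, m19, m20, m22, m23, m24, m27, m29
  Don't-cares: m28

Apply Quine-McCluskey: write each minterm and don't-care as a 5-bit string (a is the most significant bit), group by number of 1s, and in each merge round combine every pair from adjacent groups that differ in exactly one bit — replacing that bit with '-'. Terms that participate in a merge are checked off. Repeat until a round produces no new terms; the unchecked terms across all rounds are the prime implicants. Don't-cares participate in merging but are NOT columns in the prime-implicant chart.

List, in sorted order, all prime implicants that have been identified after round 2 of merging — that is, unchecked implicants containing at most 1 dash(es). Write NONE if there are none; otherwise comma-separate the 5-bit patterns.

00-00, 000-0, 100-1, 101-0, 11-00

size-2^0 implicants → 00000(✓)  00010(✓)  00011(✓)  00100(✓)  01001(✓)  01010(✓)  01011(✓)  01100(✓)  01101(✓)  01110(✓)  01111(✓)  10001(✓)  10010(✓)  10011(✓)  10100(✓)  10110(✓)  10111(✓)  11000(✓)  11011(✓)  11100(✓)  11101(✓)
size-2^1 implicants → -0010(✓)  -0011(✓)  -0100(✓)  -1011(✓)  -1100(✓)  -1101(✓)  0-010(✓)  0-011(✓)  0-100(✓)  00-00  000-0  0001-(✓)  01-01(✓)  01-10(✓)  01-11(✓)  010-1(✓)  0101-(✓)  011-0(✓)  011-1(✓)  0110-(✓)  0111-(✓)  1-011(✓)  1-100(✓)  10-10(✓)  10-11(✓)  100-1  1001-(✓)  101-0  1011-(✓)  11-00  1110-(✓)
size-2^2 implicants → --011  --100  -001-  -110-  0-01-  01--1  01-1-  011--  10-1-
Unchecked terms (primes): --011, --100, -001-, -110-, 0-01-, 00-00, 000-0, 01--1, 01-1-, 011--, 10-1-, 100-1, 101-0, 11-00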